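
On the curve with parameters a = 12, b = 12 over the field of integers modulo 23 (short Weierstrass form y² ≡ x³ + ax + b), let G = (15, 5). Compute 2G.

tangent at (15, 5): λ = (3·15² + 12)/(2·5) ≡ 20/10. 10⁻¹ ≡ 7 (mod 23), so λ ≡ 20·7 ≡ 2.
  x = λ² - 15 - 15 = 4 - 30 ≡ 20; y = λ·(15 - 20) - 5 ≡ 8. → (20, 8)

(20, 8)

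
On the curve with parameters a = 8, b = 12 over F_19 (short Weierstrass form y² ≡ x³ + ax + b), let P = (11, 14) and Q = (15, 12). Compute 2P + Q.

First 2P:
Repeated addition: build up to 2P.
2P: tangent at (11, 14): λ = (3·11² + 8)/(2·14) ≡ 10/9. 9⁻¹ ≡ 17 (mod 19) since 9·17 = 153 ≡ 1, so λ ≡ 10·17 ≡ 18.
  x = λ² - 11 - 11 = 324 - 22 ≡ 17; y = λ·(11 - 17) - 14 ≡ 11. → (17, 11)
2P = (17, 11).
Finally 2P + Q:
(17, 11) + (15, 12). λ = (12 - 11)/(15 - 17) ≡ 1/17 mod 19. 17⁻¹ ≡ 9 (mod 19), so λ ≡ 9.
  x = λ² - 17 - 15 = 81 - 32 ≡ 11; y = λ·(17 - 11) - 11 ≡ 5. → (11, 5)

(11, 5)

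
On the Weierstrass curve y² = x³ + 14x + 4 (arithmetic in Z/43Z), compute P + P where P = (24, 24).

(35, 5)

tangent at (24, 24): λ = (3·24² + 14)/(2·24) ≡ 22/5. 5⁻¹ ≡ 26 (mod 43) since 5·26 = 130 ≡ 1, so λ ≡ 22·26 ≡ 13.
  x = λ² - 24 - 24 = 169 - 48 ≡ 35; y = λ·(24 - 35) - 24 ≡ 5. → (35, 5)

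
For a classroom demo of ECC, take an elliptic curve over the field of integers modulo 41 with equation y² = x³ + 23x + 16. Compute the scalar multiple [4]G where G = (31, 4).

(24, 40)

Double-and-add on 4 = (100)₂. Start with G = (31, 4) for the leading 1-bit.
double: tangent at (31, 4): λ = (3·31² + 23)/(2·4) ≡ 36/8. 8⁻¹ ≡ 36 (mod 41) since 8·36 = 288 ≡ 1, so λ ≡ 36·36 ≡ 25.
  x = λ² - 31 - 31 = 625 - 62 ≡ 30; y = λ·(31 - 30) - 4 ≡ 21. → (30, 21)
double: tangent at (30, 21): λ = (3·30² + 23)/(2·21) ≡ 17/1. 1⁻¹ ≡ 1 (mod 41) since 1·1 = 1 ≡ 1, so λ ≡ 17·1 ≡ 17.
  x = λ² - 30 - 30 = 289 - 60 ≡ 24; y = λ·(30 - 24) - 21 ≡ 40. → (24, 40)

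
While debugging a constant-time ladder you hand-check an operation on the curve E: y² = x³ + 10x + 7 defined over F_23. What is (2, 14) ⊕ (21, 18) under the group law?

(1, 8)

(2, 14) + (21, 18). λ = (18 - 14)/(21 - 2) ≡ 4/19 mod 23. 19⁻¹ ≡ 17 (mod 23), so λ ≡ 22.
  x = λ² - 2 - 21 = 484 - 23 ≡ 1; y = λ·(2 - 1) - 14 ≡ 8. → (1, 8)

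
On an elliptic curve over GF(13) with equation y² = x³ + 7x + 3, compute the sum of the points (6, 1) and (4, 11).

(2, 5)

(6, 1) + (4, 11). λ = (11 - 1)/(4 - 6) ≡ 10/11 mod 13. 11⁻¹ ≡ 6 (mod 13) since 11·6 = 66 ≡ 1, so λ ≡ 8.
  x = λ² - 6 - 4 = 64 - 10 ≡ 2; y = λ·(6 - 2) - 1 ≡ 5. → (2, 5)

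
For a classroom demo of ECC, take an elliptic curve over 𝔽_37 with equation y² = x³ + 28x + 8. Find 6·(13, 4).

Write P = (13, 4).
Repeated addition: build up to 6P.
2P: tangent at (13, 4): λ = (3·13² + 28)/(2·4) ≡ 17/8. 8⁻¹ ≡ 14 (mod 37), so λ ≡ 17·14 ≡ 16.
  x = λ² - 13 - 13 = 256 - 26 ≡ 8; y = λ·(13 - 8) - 4 ≡ 2. → (8, 2)
3P: (8, 2) + (13, 4). λ = (4 - 2)/(13 - 8) ≡ 2/5 mod 37. 5⁻¹ ≡ 15 (mod 37), so λ ≡ 30.
  x = λ² - 8 - 13 = 900 - 21 ≡ 28; y = λ·(8 - 28) - 2 ≡ 27. → (28, 27)
4P: (28, 27) + (13, 4). λ = (4 - 27)/(13 - 28) ≡ 14/22 mod 37. 22⁻¹ ≡ 32 (mod 37) since 22·32 = 704 ≡ 1, so λ ≡ 4.
  x = λ² - 28 - 13 = 16 - 41 ≡ 12; y = λ·(28 - 12) - 27 ≡ 0. → (12, 0)
5P: (12, 0) + (13, 4). λ = (4 - 0)/(13 - 12) ≡ 4/1 mod 37. 1⁻¹ ≡ 1 (mod 37) since 1·1 = 1 ≡ 1, so λ ≡ 4.
  x = λ² - 12 - 13 = 16 - 25 ≡ 28; y = λ·(12 - 28) - 0 ≡ 10. → (28, 10)
6P: (28, 10) + (13, 4). λ = (4 - 10)/(13 - 28) ≡ 31/22 mod 37. 22⁻¹ ≡ 32 (mod 37) since 22·32 = 704 ≡ 1, so λ ≡ 30.
  x = λ² - 28 - 13 = 900 - 41 ≡ 8; y = λ·(28 - 8) - 10 ≡ 35. → (8, 35)

(8, 35)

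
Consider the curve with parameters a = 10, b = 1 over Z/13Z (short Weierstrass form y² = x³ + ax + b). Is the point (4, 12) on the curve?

y² = 12² ≡ 1; x³ + 10x + 1 = 105 ≡ 1 (mod 13). 1 = 1.

yes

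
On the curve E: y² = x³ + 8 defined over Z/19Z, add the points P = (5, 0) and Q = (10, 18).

(1, 3)

(5, 0) + (10, 18). λ = (18 - 0)/(10 - 5) ≡ 18/5 mod 19. 5⁻¹ ≡ 4 (mod 19) since 5·4 = 20 ≡ 1, so λ ≡ 15.
  x = λ² - 5 - 10 = 225 - 15 ≡ 1; y = λ·(5 - 1) - 0 ≡ 3. → (1, 3)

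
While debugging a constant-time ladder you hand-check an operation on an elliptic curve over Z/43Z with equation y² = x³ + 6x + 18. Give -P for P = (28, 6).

(28, 37)

-(28, 6) = (28, -6 mod 43) = (28, 37).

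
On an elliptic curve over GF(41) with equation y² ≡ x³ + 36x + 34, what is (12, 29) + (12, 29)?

(18, 6)

tangent at (12, 29): λ = (3·12² + 36)/(2·29) ≡ 17/17. 17⁻¹ ≡ 29 (mod 41), so λ ≡ 17·29 ≡ 1.
  x = λ² - 12 - 12 = 1 - 24 ≡ 18; y = λ·(12 - 18) - 29 ≡ 6. → (18, 6)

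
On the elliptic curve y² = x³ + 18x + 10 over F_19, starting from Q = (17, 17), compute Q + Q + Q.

Repeated addition: build up to 3Q.
2Q: tangent at (17, 17): λ = (3·17² + 18)/(2·17) ≡ 11/15. 15⁻¹ ≡ 14 (mod 19), so λ ≡ 11·14 ≡ 2.
  x = λ² - 17 - 17 = 4 - 34 ≡ 8; y = λ·(17 - 8) - 17 ≡ 1. → (8, 1)
3Q: (8, 1) + (17, 17). λ = (17 - 1)/(17 - 8) ≡ 16/9 mod 19. 9⁻¹ ≡ 17 (mod 19) since 9·17 = 153 ≡ 1, so λ ≡ 6.
  x = λ² - 8 - 17 = 36 - 25 ≡ 11; y = λ·(8 - 11) - 1 ≡ 0. → (11, 0)

(11, 0)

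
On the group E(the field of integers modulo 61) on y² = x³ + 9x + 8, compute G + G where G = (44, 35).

tangent at (44, 35): λ = (3·44² + 9)/(2·35) ≡ 22/9. 9⁻¹ ≡ 34 (mod 61), so λ ≡ 22·34 ≡ 16.
  x = λ² - 44 - 44 = 256 - 88 ≡ 46; y = λ·(44 - 46) - 35 ≡ 55. → (46, 55)

(46, 55)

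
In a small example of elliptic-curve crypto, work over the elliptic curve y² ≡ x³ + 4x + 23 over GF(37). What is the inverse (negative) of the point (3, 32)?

(3, 5)

-(3, 32) = (3, -32 mod 37) = (3, 5).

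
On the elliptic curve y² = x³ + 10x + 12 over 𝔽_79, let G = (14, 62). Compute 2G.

tangent at (14, 62): λ = (3·14² + 10)/(2·62) ≡ 45/45. 45⁻¹ ≡ 72 (mod 79), so λ ≡ 45·72 ≡ 1.
  x = λ² - 14 - 14 = 1 - 28 ≡ 52; y = λ·(14 - 52) - 62 ≡ 58. → (52, 58)

(52, 58)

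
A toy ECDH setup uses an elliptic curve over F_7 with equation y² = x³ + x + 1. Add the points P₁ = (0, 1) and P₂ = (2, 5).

(0, 1) + (2, 5). λ = (5 - 1)/(2 - 0) ≡ 4/2 mod 7. 2⁻¹ ≡ 4 (mod 7) since 2·4 = 8 ≡ 1, so λ ≡ 2.
  x = λ² - 0 - 2 = 4 - 2 ≡ 2; y = λ·(0 - 2) - 1 ≡ 2. → (2, 2)

(2, 2)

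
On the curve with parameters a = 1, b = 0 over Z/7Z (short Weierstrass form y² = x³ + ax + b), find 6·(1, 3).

(0, 0)

Write Q = (1, 3).
Double-and-add on 6 = (110)₂. Start with Q = (1, 3) for the leading 1-bit.
double: tangent at (1, 3): λ = (3·1² + 1)/(2·3) ≡ 4/6. 6⁻¹ ≡ 6 (mod 7) since 6·6 = 36 ≡ 1, so λ ≡ 4·6 ≡ 3.
  x = λ² - 1 - 1 = 9 - 2 ≡ 0; y = λ·(1 - 0) - 3 ≡ 0. → (0, 0)
add Q: (0, 0) + (1, 3). λ = (3 - 0)/(1 - 0) ≡ 3/1 mod 7. 1⁻¹ ≡ 1 (mod 7), so λ ≡ 3.
  x = λ² - 0 - 1 = 9 - 1 ≡ 1; y = λ·(0 - 1) - 0 ≡ 4. → (1, 4)
double: tangent at (1, 4): λ = (3·1² + 1)/(2·4) ≡ 4/1. 1⁻¹ ≡ 1 (mod 7) since 1·1 = 1 ≡ 1, so λ ≡ 4·1 ≡ 4.
  x = λ² - 1 - 1 = 16 - 2 ≡ 0; y = λ·(1 - 0) - 4 ≡ 0. → (0, 0)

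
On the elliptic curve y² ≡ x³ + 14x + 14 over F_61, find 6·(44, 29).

(54, 0)

Write G = (44, 29).
Repeated addition: build up to 6G.
2G: tangent at (44, 29): λ = (3·44² + 14)/(2·29) ≡ 27/58. 58⁻¹ ≡ 20 (mod 61), so λ ≡ 27·20 ≡ 52.
  x = λ² - 44 - 44 = 2704 - 88 ≡ 54; y = λ·(44 - 54) - 29 ≡ 0. → (54, 0)
3G: (54, 0) + (44, 29). λ = (29 - 0)/(44 - 54) ≡ 29/51 mod 61. 51⁻¹ ≡ 6 (mod 61), so λ ≡ 52.
  x = λ² - 54 - 44 = 2704 - 98 ≡ 44; y = λ·(54 - 44) - 0 ≡ 32. → (44, 32)
4G: (44, 32) + (44, 29): same x and y₁ ≡ -y₂, so the sum is the point at infinity.
5G: the point at infinity + (44, 29) = (44, 29) (identity).
6G: tangent at (44, 29): λ = (3·44² + 14)/(2·29) ≡ 27/58. 58⁻¹ ≡ 20 (mod 61) since 58·20 = 1160 ≡ 1, so λ ≡ 27·20 ≡ 52.
  x = λ² - 44 - 44 = 2704 - 88 ≡ 54; y = λ·(44 - 54) - 29 ≡ 0. → (54, 0)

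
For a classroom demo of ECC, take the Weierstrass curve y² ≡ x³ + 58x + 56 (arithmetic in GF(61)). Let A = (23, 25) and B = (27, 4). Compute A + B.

(50, 10)

(23, 25) + (27, 4). λ = (4 - 25)/(27 - 23) ≡ 40/4 mod 61. 4⁻¹ ≡ 46 (mod 61), so λ ≡ 10.
  x = λ² - 23 - 27 = 100 - 50 ≡ 50; y = λ·(23 - 50) - 25 ≡ 10. → (50, 10)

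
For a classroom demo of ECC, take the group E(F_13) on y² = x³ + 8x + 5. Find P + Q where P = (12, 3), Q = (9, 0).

(6, 3)

(12, 3) + (9, 0). λ = (0 - 3)/(9 - 12) ≡ 10/10 mod 13. 10⁻¹ ≡ 4 (mod 13), so λ ≡ 1.
  x = λ² - 12 - 9 = 1 - 21 ≡ 6; y = λ·(12 - 6) - 3 ≡ 3. → (6, 3)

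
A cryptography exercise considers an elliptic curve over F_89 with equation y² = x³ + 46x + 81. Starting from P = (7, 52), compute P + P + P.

(45, 2)

Repeated addition: build up to 3P.
2P: tangent at (7, 52): λ = (3·7² + 46)/(2·52) ≡ 15/15. 15⁻¹ ≡ 6 (mod 89) since 15·6 = 90 ≡ 1, so λ ≡ 15·6 ≡ 1.
  x = λ² - 7 - 7 = 1 - 14 ≡ 76; y = λ·(7 - 76) - 52 ≡ 57. → (76, 57)
3P: (76, 57) + (7, 52). λ = (52 - 57)/(7 - 76) ≡ 84/20 mod 89. 20⁻¹ ≡ 49 (mod 89), so λ ≡ 22.
  x = λ² - 76 - 7 = 484 - 83 ≡ 45; y = λ·(76 - 45) - 57 ≡ 2. → (45, 2)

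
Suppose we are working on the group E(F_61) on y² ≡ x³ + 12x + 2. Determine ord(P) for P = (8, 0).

2P: (8, 0) + (8, 0): same x and y₁ ≡ -y₂, so the sum is O.
2P = O, so the order is 2.

2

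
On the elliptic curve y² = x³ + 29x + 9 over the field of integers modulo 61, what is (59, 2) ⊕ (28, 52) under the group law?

(59, 2) + (28, 52). λ = (52 - 2)/(28 - 59) ≡ 50/30 mod 61. 30⁻¹ ≡ 59 (mod 61), so λ ≡ 22.
  x = λ² - 59 - 28 = 484 - 87 ≡ 31; y = λ·(59 - 31) - 2 ≡ 4. → (31, 4)

(31, 4)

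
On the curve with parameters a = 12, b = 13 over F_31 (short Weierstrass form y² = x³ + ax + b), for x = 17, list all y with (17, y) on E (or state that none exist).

none

x³ + 12x + 13 = 5130 ≡ 15 (mod 31).
15 is a non-residue mod 31; no y exists.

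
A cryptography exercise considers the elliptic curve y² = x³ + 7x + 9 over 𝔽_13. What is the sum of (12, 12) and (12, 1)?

O

The two points share x = 12 and their y-coordinates satisfy 12 + 1 ≡ 0 (mod 13), so they are inverses. Their sum is ∞.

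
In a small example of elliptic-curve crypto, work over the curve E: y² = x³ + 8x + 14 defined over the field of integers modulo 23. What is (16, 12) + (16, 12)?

tangent at (16, 12): λ = (3·16² + 8)/(2·12) ≡ 17/1. 1⁻¹ ≡ 1 (mod 23), so λ ≡ 17·1 ≡ 17.
  x = λ² - 16 - 16 = 289 - 32 ≡ 4; y = λ·(16 - 4) - 12 ≡ 8. → (4, 8)

(4, 8)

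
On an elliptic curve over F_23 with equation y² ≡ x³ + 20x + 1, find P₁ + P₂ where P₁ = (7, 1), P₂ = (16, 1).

(0, 22)

(7, 1) + (16, 1). λ = (1 - 1)/(16 - 7) ≡ 0/9 mod 23. 9⁻¹ ≡ 18 (mod 23), so λ ≡ 0.
  x = λ² - 7 - 16 = 0 - 23 ≡ 0; y = λ·(7 - 0) - 1 ≡ 22. → (0, 22)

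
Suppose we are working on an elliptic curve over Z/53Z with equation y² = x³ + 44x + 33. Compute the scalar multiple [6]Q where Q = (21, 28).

(51, 19)

Repeated addition: build up to 6Q.
2Q: tangent at (21, 28): λ = (3·21² + 44)/(2·28) ≡ 42/3. 3⁻¹ ≡ 18 (mod 53), so λ ≡ 42·18 ≡ 14.
  x = λ² - 21 - 21 = 196 - 42 ≡ 48; y = λ·(21 - 48) - 28 ≡ 18. → (48, 18)
3Q: (48, 18) + (21, 28). λ = (28 - 18)/(21 - 48) ≡ 10/26 mod 53. 26⁻¹ ≡ 51 (mod 53), so λ ≡ 33.
  x = λ² - 48 - 21 = 1089 - 69 ≡ 13; y = λ·(48 - 13) - 18 ≡ 24. → (13, 24)
4Q: (13, 24) + (21, 28). λ = (28 - 24)/(21 - 13) ≡ 4/8 mod 53. 8⁻¹ ≡ 20 (mod 53) since 8·20 = 160 ≡ 1, so λ ≡ 27.
  x = λ² - 13 - 21 = 729 - 34 ≡ 6; y = λ·(13 - 6) - 24 ≡ 6. → (6, 6)
5Q: (6, 6) + (21, 28). λ = (28 - 6)/(21 - 6) ≡ 22/15 mod 53. 15⁻¹ ≡ 46 (mod 53), so λ ≡ 5.
  x = λ² - 6 - 21 = 25 - 27 ≡ 51; y = λ·(6 - 51) - 6 ≡ 34. → (51, 34)
6Q: (51, 34) + (21, 28). λ = (28 - 34)/(21 - 51) ≡ 47/23 mod 53. 23⁻¹ ≡ 30 (mod 53) since 23·30 = 690 ≡ 1, so λ ≡ 32.
  x = λ² - 51 - 21 = 1024 - 72 ≡ 51; y = λ·(51 - 51) - 34 ≡ 19. → (51, 19)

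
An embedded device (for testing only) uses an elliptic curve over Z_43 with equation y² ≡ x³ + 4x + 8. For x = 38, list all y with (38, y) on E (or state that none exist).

11, 32

x³ + 4x + 8 = 55032 ≡ 35 (mod 43).
Square roots of 35 mod 43: 11 and 32 (since 11² = 121 ≡ 35).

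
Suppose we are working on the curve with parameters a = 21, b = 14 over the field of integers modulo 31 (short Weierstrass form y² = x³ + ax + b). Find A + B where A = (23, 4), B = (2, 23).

(0, 18)

(23, 4) + (2, 23). λ = (23 - 4)/(2 - 23) ≡ 19/10 mod 31. 10⁻¹ ≡ 28 (mod 31) since 10·28 = 280 ≡ 1, so λ ≡ 5.
  x = λ² - 23 - 2 = 25 - 25 ≡ 0; y = λ·(23 - 0) - 4 ≡ 18. → (0, 18)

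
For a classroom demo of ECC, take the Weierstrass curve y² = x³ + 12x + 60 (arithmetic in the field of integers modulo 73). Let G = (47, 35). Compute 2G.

(70, 56)

tangent at (47, 35): λ = (3·47² + 12)/(2·35) ≡ 69/70. 70⁻¹ ≡ 24 (mod 73) since 70·24 = 1680 ≡ 1, so λ ≡ 69·24 ≡ 50.
  x = λ² - 47 - 47 = 2500 - 94 ≡ 70; y = λ·(47 - 70) - 35 ≡ 56. → (70, 56)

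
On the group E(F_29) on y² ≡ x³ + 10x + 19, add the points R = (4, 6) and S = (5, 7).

(4, 6) + (5, 7). λ = (7 - 6)/(5 - 4) ≡ 1/1 mod 29. 1⁻¹ ≡ 1 (mod 29), so λ ≡ 1.
  x = λ² - 4 - 5 = 1 - 9 ≡ 21; y = λ·(4 - 21) - 6 ≡ 6. → (21, 6)

(21, 6)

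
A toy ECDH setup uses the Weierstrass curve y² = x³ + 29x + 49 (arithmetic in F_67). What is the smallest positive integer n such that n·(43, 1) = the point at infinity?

2P: tangent at (43, 1): λ = (3·43² + 29)/(2·1) ≡ 15/2. 2⁻¹ ≡ 34 (mod 67) since 2·34 = 68 ≡ 1, so λ ≡ 15·34 ≡ 41.
  x = λ² - 43 - 43 = 1681 - 86 ≡ 54; y = λ·(43 - 54) - 1 ≡ 17. → (54, 17)
3P: (54, 17) + (43, 1). λ = (1 - 17)/(43 - 54) ≡ 51/56 mod 67. 56⁻¹ ≡ 6 (mod 67) since 56·6 = 336 ≡ 1, so λ ≡ 38.
  x = λ² - 54 - 43 = 1444 - 97 ≡ 7; y = λ·(54 - 7) - 17 ≡ 27. → (7, 27)
4P: (7, 27) + (43, 1). λ = (1 - 27)/(43 - 7) ≡ 41/36 mod 67. 36⁻¹ ≡ 54 (mod 67), so λ ≡ 3.
  x = λ² - 7 - 43 = 9 - 50 ≡ 26; y = λ·(7 - 26) - 27 ≡ 50. → (26, 50)
5P: (26, 50) + (43, 1). λ = (1 - 50)/(43 - 26) ≡ 18/17 mod 67. 17⁻¹ ≡ 4 (mod 67), so λ ≡ 5.
  x = λ² - 26 - 43 = 25 - 69 ≡ 23; y = λ·(26 - 23) - 50 ≡ 32. → (23, 32)
6P: (23, 32) + (43, 1). λ = (1 - 32)/(43 - 23) ≡ 36/20 mod 67. 20⁻¹ ≡ 57 (mod 67), so λ ≡ 42.
  x = λ² - 23 - 43 = 1764 - 66 ≡ 23; y = λ·(23 - 23) - 32 ≡ 35. → (23, 35)
7P: (23, 35) + (43, 1). λ = (1 - 35)/(43 - 23) ≡ 33/20 mod 67. 20⁻¹ ≡ 57 (mod 67), so λ ≡ 5.
  x = λ² - 23 - 43 = 25 - 66 ≡ 26; y = λ·(23 - 26) - 35 ≡ 17. → (26, 17)
8P: (26, 17) + (43, 1). λ = (1 - 17)/(43 - 26) ≡ 51/17 mod 67. 17⁻¹ ≡ 4 (mod 67) since 17·4 = 68 ≡ 1, so λ ≡ 3.
  x = λ² - 26 - 43 = 9 - 69 ≡ 7; y = λ·(26 - 7) - 17 ≡ 40. → (7, 40)
9P: (7, 40) + (43, 1). λ = (1 - 40)/(43 - 7) ≡ 28/36 mod 67. 36⁻¹ ≡ 54 (mod 67) since 36·54 = 1944 ≡ 1, so λ ≡ 38.
  x = λ² - 7 - 43 = 1444 - 50 ≡ 54; y = λ·(7 - 54) - 40 ≡ 50. → (54, 50)
10P: (54, 50) + (43, 1). λ = (1 - 50)/(43 - 54) ≡ 18/56 mod 67. 56⁻¹ ≡ 6 (mod 67), so λ ≡ 41.
  x = λ² - 54 - 43 = 1681 - 97 ≡ 43; y = λ·(54 - 43) - 50 ≡ 66. → (43, 66)
11P: (43, 66) + (43, 1): same x and y₁ ≡ -y₂, so the sum is the point at infinity.
11P = the point at infinity, so the order is 11.

11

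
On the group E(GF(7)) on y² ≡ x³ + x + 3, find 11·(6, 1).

(6, 6)

Write G = (6, 1).
Double-and-add on 11 = (1011)₂. Start with G = (6, 1) for the leading 1-bit.
double: tangent at (6, 1): λ = (3·6² + 1)/(2·1) ≡ 4/2. 2⁻¹ ≡ 4 (mod 7), so λ ≡ 4·4 ≡ 2.
  x = λ² - 6 - 6 = 4 - 12 ≡ 6; y = λ·(6 - 6) - 1 ≡ 6. → (6, 6)
double: tangent at (6, 6): λ = (3·6² + 1)/(2·6) ≡ 4/5. 5⁻¹ ≡ 3 (mod 7) since 5·3 = 15 ≡ 1, so λ ≡ 4·3 ≡ 5.
  x = λ² - 6 - 6 = 25 - 12 ≡ 6; y = λ·(6 - 6) - 6 ≡ 1. → (6, 1)
add G: tangent at (6, 1): λ = (3·6² + 1)/(2·1) ≡ 4/2. 2⁻¹ ≡ 4 (mod 7) since 2·4 = 8 ≡ 1, so λ ≡ 4·4 ≡ 2.
  x = λ² - 6 - 6 = 4 - 12 ≡ 6; y = λ·(6 - 6) - 1 ≡ 6. → (6, 6)
double: tangent at (6, 6): λ = (3·6² + 1)/(2·6) ≡ 4/5. 5⁻¹ ≡ 3 (mod 7) since 5·3 = 15 ≡ 1, so λ ≡ 4·3 ≡ 5.
  x = λ² - 6 - 6 = 25 - 12 ≡ 6; y = λ·(6 - 6) - 6 ≡ 1. → (6, 1)
add G: tangent at (6, 1): λ = (3·6² + 1)/(2·1) ≡ 4/2. 2⁻¹ ≡ 4 (mod 7), so λ ≡ 4·4 ≡ 2.
  x = λ² - 6 - 6 = 4 - 12 ≡ 6; y = λ·(6 - 6) - 1 ≡ 6. → (6, 6)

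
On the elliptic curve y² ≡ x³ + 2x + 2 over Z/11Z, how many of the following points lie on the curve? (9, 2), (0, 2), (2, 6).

(9, 2): 2² ≡ 4, rhs ≡ 1 → off.
(0, 2): 2² ≡ 4, rhs ≡ 2 → off.
(2, 6): 6² ≡ 3, rhs ≡ 3 → on.

1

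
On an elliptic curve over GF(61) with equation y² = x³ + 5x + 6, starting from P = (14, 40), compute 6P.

(21, 10)

Repeated addition: build up to 6P.
2P: tangent at (14, 40): λ = (3·14² + 5)/(2·40) ≡ 44/19. 19⁻¹ ≡ 45 (mod 61) since 19·45 = 855 ≡ 1, so λ ≡ 44·45 ≡ 28.
  x = λ² - 14 - 14 = 784 - 28 ≡ 24; y = λ·(14 - 24) - 40 ≡ 46. → (24, 46)
3P: (24, 46) + (14, 40). λ = (40 - 46)/(14 - 24) ≡ 55/51 mod 61. 51⁻¹ ≡ 6 (mod 61) since 51·6 = 306 ≡ 1, so λ ≡ 25.
  x = λ² - 24 - 14 = 625 - 38 ≡ 38; y = λ·(24 - 38) - 46 ≡ 31. → (38, 31)
4P: (38, 31) + (14, 40). λ = (40 - 31)/(14 - 38) ≡ 9/37 mod 61. 37⁻¹ ≡ 33 (mod 61), so λ ≡ 53.
  x = λ² - 38 - 14 = 2809 - 52 ≡ 12; y = λ·(38 - 12) - 31 ≡ 5. → (12, 5)
5P: (12, 5) + (14, 40). λ = (40 - 5)/(14 - 12) ≡ 35/2 mod 61. 2⁻¹ ≡ 31 (mod 61) since 2·31 = 62 ≡ 1, so λ ≡ 48.
  x = λ² - 12 - 14 = 2304 - 26 ≡ 21; y = λ·(12 - 21) - 5 ≡ 51. → (21, 51)
6P: (21, 51) + (14, 40). λ = (40 - 51)/(14 - 21) ≡ 50/54 mod 61. 54⁻¹ ≡ 26 (mod 61), so λ ≡ 19.
  x = λ² - 21 - 14 = 361 - 35 ≡ 21; y = λ·(21 - 21) - 51 ≡ 10. → (21, 10)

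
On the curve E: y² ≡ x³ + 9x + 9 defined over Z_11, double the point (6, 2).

(0, 3)

tangent at (6, 2): λ = (3·6² + 9)/(2·2) ≡ 7/4. 4⁻¹ ≡ 3 (mod 11), so λ ≡ 7·3 ≡ 10.
  x = λ² - 6 - 6 = 100 - 12 ≡ 0; y = λ·(6 - 0) - 2 ≡ 3. → (0, 3)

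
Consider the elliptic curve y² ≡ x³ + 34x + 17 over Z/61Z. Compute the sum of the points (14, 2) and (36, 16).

(14, 2) + (36, 16). λ = (16 - 2)/(36 - 14) ≡ 14/22 mod 61. 22⁻¹ ≡ 25 (mod 61) since 22·25 = 550 ≡ 1, so λ ≡ 45.
  x = λ² - 14 - 36 = 2025 - 50 ≡ 23; y = λ·(14 - 23) - 2 ≡ 20. → (23, 20)

(23, 20)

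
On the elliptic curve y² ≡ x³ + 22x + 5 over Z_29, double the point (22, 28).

(13, 9)

tangent at (22, 28): λ = (3·22² + 22)/(2·28) ≡ 24/27. 27⁻¹ ≡ 14 (mod 29), so λ ≡ 24·14 ≡ 17.
  x = λ² - 22 - 22 = 289 - 44 ≡ 13; y = λ·(22 - 13) - 28 ≡ 9. → (13, 9)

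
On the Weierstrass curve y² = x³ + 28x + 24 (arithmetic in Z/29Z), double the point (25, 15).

(13, 27)

tangent at (25, 15): λ = (3·25² + 28)/(2·15) ≡ 18/1. 1⁻¹ ≡ 1 (mod 29) since 1·1 = 1 ≡ 1, so λ ≡ 18·1 ≡ 18.
  x = λ² - 25 - 25 = 324 - 50 ≡ 13; y = λ·(25 - 13) - 15 ≡ 27. → (13, 27)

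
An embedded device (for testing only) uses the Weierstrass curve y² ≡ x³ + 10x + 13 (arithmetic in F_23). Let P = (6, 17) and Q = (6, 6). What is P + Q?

O

The two points share x = 6 and their y-coordinates satisfy 17 + 6 ≡ 0 (mod 23), so they are inverses. Their sum is 𝒪.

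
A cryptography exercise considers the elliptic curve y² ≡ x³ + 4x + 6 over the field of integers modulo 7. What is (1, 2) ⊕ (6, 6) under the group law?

(4, 4)

(1, 2) + (6, 6). λ = (6 - 2)/(6 - 1) ≡ 4/5 mod 7. 5⁻¹ ≡ 3 (mod 7), so λ ≡ 5.
  x = λ² - 1 - 6 = 25 - 7 ≡ 4; y = λ·(1 - 4) - 2 ≡ 4. → (4, 4)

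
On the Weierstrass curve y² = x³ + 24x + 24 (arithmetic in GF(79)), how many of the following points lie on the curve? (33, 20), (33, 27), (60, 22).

1

(33, 20): 20² ≡ 5, rhs ≡ 18 → off.
(33, 27): 27² ≡ 18, rhs ≡ 18 → on.
(60, 22): 22² ≡ 10, rhs ≡ 56 → off.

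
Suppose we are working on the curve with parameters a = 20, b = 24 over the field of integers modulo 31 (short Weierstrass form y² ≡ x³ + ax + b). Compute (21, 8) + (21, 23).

The two points share x = 21 and their y-coordinates satisfy 8 + 23 ≡ 0 (mod 31), so they are inverses. Their sum is O.

O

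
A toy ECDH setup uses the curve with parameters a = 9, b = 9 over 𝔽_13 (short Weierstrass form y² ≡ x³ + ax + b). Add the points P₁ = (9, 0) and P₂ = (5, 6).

(11, 3)

(9, 0) + (5, 6). λ = (6 - 0)/(5 - 9) ≡ 6/9 mod 13. 9⁻¹ ≡ 3 (mod 13) since 9·3 = 27 ≡ 1, so λ ≡ 5.
  x = λ² - 9 - 5 = 25 - 14 ≡ 11; y = λ·(9 - 11) - 0 ≡ 3. → (11, 3)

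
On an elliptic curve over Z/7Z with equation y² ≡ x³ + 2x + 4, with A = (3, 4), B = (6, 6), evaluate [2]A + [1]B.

(1, 0)

First 2A:
Repeated addition: build up to 2A.
2A: tangent at (3, 4): λ = (3·3² + 2)/(2·4) ≡ 1/1. 1⁻¹ ≡ 1 (mod 7), so λ ≡ 1·1 ≡ 1.
  x = λ² - 3 - 3 = 1 - 6 ≡ 2; y = λ·(3 - 2) - 4 ≡ 4. → (2, 4)
2A = (2, 4).
Finally 2A + B:
(2, 4) + (6, 6). λ = (6 - 4)/(6 - 2) ≡ 2/4 mod 7. 4⁻¹ ≡ 2 (mod 7), so λ ≡ 4.
  x = λ² - 2 - 6 = 16 - 8 ≡ 1; y = λ·(2 - 1) - 4 ≡ 0. → (1, 0)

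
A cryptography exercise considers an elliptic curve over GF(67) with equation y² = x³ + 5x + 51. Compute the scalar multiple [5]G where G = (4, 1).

(13, 54)

Double-and-add on 5 = (101)₂. Start with G = (4, 1) for the leading 1-bit.
double: tangent at (4, 1): λ = (3·4² + 5)/(2·1) ≡ 53/2. 2⁻¹ ≡ 34 (mod 67), so λ ≡ 53·34 ≡ 60.
  x = λ² - 4 - 4 = 3600 - 8 ≡ 41; y = λ·(4 - 41) - 1 ≡ 57. → (41, 57)
double: tangent at (41, 57): λ = (3·41² + 5)/(2·57) ≡ 23/47. 47⁻¹ ≡ 10 (mod 67), so λ ≡ 23·10 ≡ 29.
  x = λ² - 41 - 41 = 841 - 82 ≡ 22; y = λ·(41 - 22) - 57 ≡ 25. → (22, 25)
add G: (22, 25) + (4, 1). λ = (1 - 25)/(4 - 22) ≡ 43/49 mod 67. 49⁻¹ ≡ 26 (mod 67) since 49·26 = 1274 ≡ 1, so λ ≡ 46.
  x = λ² - 22 - 4 = 2116 - 26 ≡ 13; y = λ·(22 - 13) - 25 ≡ 54. → (13, 54)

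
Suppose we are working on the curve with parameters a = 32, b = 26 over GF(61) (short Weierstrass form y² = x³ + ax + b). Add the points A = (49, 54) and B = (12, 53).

(49, 54) + (12, 53). λ = (53 - 54)/(12 - 49) ≡ 60/24 mod 61. 24⁻¹ ≡ 28 (mod 61), so λ ≡ 33.
  x = λ² - 49 - 12 = 1089 - 61 ≡ 52; y = λ·(49 - 52) - 54 ≡ 30. → (52, 30)

(52, 30)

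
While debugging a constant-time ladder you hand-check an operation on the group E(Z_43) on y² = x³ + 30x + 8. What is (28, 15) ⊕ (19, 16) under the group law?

(28, 15) + (19, 16). λ = (16 - 15)/(19 - 28) ≡ 1/34 mod 43. 34⁻¹ ≡ 19 (mod 43), so λ ≡ 19.
  x = λ² - 28 - 19 = 361 - 47 ≡ 13; y = λ·(28 - 13) - 15 ≡ 12. → (13, 12)

(13, 12)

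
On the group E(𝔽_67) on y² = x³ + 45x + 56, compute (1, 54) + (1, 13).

The two points share x = 1 and their y-coordinates satisfy 54 + 13 ≡ 0 (mod 67), so they are inverses. Their sum is the point at infinity.

O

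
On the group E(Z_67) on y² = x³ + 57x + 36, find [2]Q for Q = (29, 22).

tangent at (29, 22): λ = (3·29² + 57)/(2·22) ≡ 34/44. 44⁻¹ ≡ 32 (mod 67) since 44·32 = 1408 ≡ 1, so λ ≡ 34·32 ≡ 16.
  x = λ² - 29 - 29 = 256 - 58 ≡ 64; y = λ·(29 - 64) - 22 ≡ 21. → (64, 21)

(64, 21)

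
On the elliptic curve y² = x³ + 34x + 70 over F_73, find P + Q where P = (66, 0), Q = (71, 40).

(66, 0) + (71, 40). λ = (40 - 0)/(71 - 66) ≡ 40/5 mod 73. 5⁻¹ ≡ 44 (mod 73), so λ ≡ 8.
  x = λ² - 66 - 71 = 64 - 137 ≡ 0; y = λ·(66 - 0) - 0 ≡ 17. → (0, 17)

(0, 17)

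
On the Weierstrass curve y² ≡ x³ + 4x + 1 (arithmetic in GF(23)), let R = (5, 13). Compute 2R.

tangent at (5, 13): λ = (3·5² + 4)/(2·13) ≡ 10/3. 3⁻¹ ≡ 8 (mod 23), so λ ≡ 10·8 ≡ 11.
  x = λ² - 5 - 5 = 121 - 10 ≡ 19; y = λ·(5 - 19) - 13 ≡ 17. → (19, 17)

(19, 17)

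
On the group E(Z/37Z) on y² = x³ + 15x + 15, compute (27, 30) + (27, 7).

O

The two points share x = 27 and their y-coordinates satisfy 30 + 7 ≡ 0 (mod 37), so they are inverses. Their sum is O.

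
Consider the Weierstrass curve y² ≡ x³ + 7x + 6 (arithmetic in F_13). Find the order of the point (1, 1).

2P: tangent at (1, 1): λ = (3·1² + 7)/(2·1) ≡ 10/2. 2⁻¹ ≡ 7 (mod 13), so λ ≡ 10·7 ≡ 5.
  x = λ² - 1 - 1 = 25 - 2 ≡ 10; y = λ·(1 - 10) - 1 ≡ 6. → (10, 6)
3P: (10, 6) + (1, 1). λ = (1 - 6)/(1 - 10) ≡ 8/4 mod 13. 4⁻¹ ≡ 10 (mod 13) since 4·10 = 40 ≡ 1, so λ ≡ 2.
  x = λ² - 10 - 1 = 4 - 11 ≡ 6; y = λ·(10 - 6) - 6 ≡ 2. → (6, 2)
4P: (6, 2) + (1, 1). λ = (1 - 2)/(1 - 6) ≡ 12/8 mod 13. 8⁻¹ ≡ 5 (mod 13), so λ ≡ 8.
  x = λ² - 6 - 1 = 64 - 7 ≡ 5; y = λ·(6 - 5) - 2 ≡ 6. → (5, 6)
5P: (5, 6) + (1, 1). λ = (1 - 6)/(1 - 5) ≡ 8/9 mod 13. 9⁻¹ ≡ 3 (mod 13), so λ ≡ 11.
  x = λ² - 5 - 1 = 121 - 6 ≡ 11; y = λ·(5 - 11) - 6 ≡ 6. → (11, 6)
6P: (11, 6) + (1, 1). λ = (1 - 6)/(1 - 11) ≡ 8/3 mod 13. 3⁻¹ ≡ 9 (mod 13), so λ ≡ 7.
  x = λ² - 11 - 1 = 49 - 12 ≡ 11; y = λ·(11 - 11) - 6 ≡ 7. → (11, 7)
7P: (11, 7) + (1, 1). λ = (1 - 7)/(1 - 11) ≡ 7/3 mod 13. 3⁻¹ ≡ 9 (mod 13), so λ ≡ 11.
  x = λ² - 11 - 1 = 121 - 12 ≡ 5; y = λ·(11 - 5) - 7 ≡ 7. → (5, 7)
8P: (5, 7) + (1, 1). λ = (1 - 7)/(1 - 5) ≡ 7/9 mod 13. 9⁻¹ ≡ 3 (mod 13) since 9·3 = 27 ≡ 1, so λ ≡ 8.
  x = λ² - 5 - 1 = 64 - 6 ≡ 6; y = λ·(5 - 6) - 7 ≡ 11. → (6, 11)
9P: (6, 11) + (1, 1). λ = (1 - 11)/(1 - 6) ≡ 3/8 mod 13. 8⁻¹ ≡ 5 (mod 13) since 8·5 = 40 ≡ 1, so λ ≡ 2.
  x = λ² - 6 - 1 = 4 - 7 ≡ 10; y = λ·(6 - 10) - 11 ≡ 7. → (10, 7)
10P: (10, 7) + (1, 1). λ = (1 - 7)/(1 - 10) ≡ 7/4 mod 13. 4⁻¹ ≡ 10 (mod 13), so λ ≡ 5.
  x = λ² - 10 - 1 = 25 - 11 ≡ 1; y = λ·(10 - 1) - 7 ≡ 12. → (1, 12)
11P: (1, 12) + (1, 1): same x and y₁ ≡ -y₂, so the sum is 𝒪.
11P = 𝒪, so the order is 11.

11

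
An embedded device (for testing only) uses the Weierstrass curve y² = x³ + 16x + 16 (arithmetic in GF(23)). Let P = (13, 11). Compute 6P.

Double-and-add on 6 = (110)₂. Start with P = (13, 11) for the leading 1-bit.
double: tangent at (13, 11): λ = (3·13² + 16)/(2·11) ≡ 17/22. 22⁻¹ ≡ 22 (mod 23), so λ ≡ 17·22 ≡ 6.
  x = λ² - 13 - 13 = 36 - 26 ≡ 10; y = λ·(13 - 10) - 11 ≡ 7. → (10, 7)
add P: (10, 7) + (13, 11). λ = (11 - 7)/(13 - 10) ≡ 4/3 mod 23. 3⁻¹ ≡ 8 (mod 23), so λ ≡ 9.
  x = λ² - 10 - 13 = 81 - 23 ≡ 12; y = λ·(10 - 12) - 7 ≡ 21. → (12, 21)
double: tangent at (12, 21): λ = (3·12² + 16)/(2·21) ≡ 11/19. 19⁻¹ ≡ 17 (mod 23) since 19·17 = 323 ≡ 1, so λ ≡ 11·17 ≡ 3.
  x = λ² - 12 - 12 = 9 - 24 ≡ 8; y = λ·(12 - 8) - 21 ≡ 14. → (8, 14)

(8, 14)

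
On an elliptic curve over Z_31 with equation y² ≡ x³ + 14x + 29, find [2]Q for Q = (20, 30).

tangent at (20, 30): λ = (3·20² + 14)/(2·30) ≡ 5/29. 29⁻¹ ≡ 15 (mod 31) since 29·15 = 435 ≡ 1, so λ ≡ 5·15 ≡ 13.
  x = λ² - 20 - 20 = 169 - 40 ≡ 5; y = λ·(20 - 5) - 30 ≡ 10. → (5, 10)

(5, 10)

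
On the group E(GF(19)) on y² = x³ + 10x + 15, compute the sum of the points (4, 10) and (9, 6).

(4, 10) + (9, 6). λ = (6 - 10)/(9 - 4) ≡ 15/5 mod 19. 5⁻¹ ≡ 4 (mod 19) since 5·4 = 20 ≡ 1, so λ ≡ 3.
  x = λ² - 4 - 9 = 9 - 13 ≡ 15; y = λ·(4 - 15) - 10 ≡ 14. → (15, 14)

(15, 14)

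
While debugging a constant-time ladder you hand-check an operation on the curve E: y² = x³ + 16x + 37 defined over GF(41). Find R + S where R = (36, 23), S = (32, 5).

(24, 31)

(36, 23) + (32, 5). λ = (5 - 23)/(32 - 36) ≡ 23/37 mod 41. 37⁻¹ ≡ 10 (mod 41) since 37·10 = 370 ≡ 1, so λ ≡ 25.
  x = λ² - 36 - 32 = 625 - 68 ≡ 24; y = λ·(36 - 24) - 23 ≡ 31. → (24, 31)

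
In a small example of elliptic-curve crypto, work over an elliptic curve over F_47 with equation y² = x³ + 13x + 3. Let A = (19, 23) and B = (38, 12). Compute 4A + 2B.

(37, 1)

First 4A:
Repeated addition: build up to 4A.
2A: tangent at (19, 23): λ = (3·19² + 13)/(2·23) ≡ 15/46. 46⁻¹ ≡ 46 (mod 47), so λ ≡ 15·46 ≡ 32.
  x = λ² - 19 - 19 = 1024 - 38 ≡ 46; y = λ·(19 - 46) - 23 ≡ 6. → (46, 6)
3A: (46, 6) + (19, 23). λ = (23 - 6)/(19 - 46) ≡ 17/20 mod 47. 20⁻¹ ≡ 40 (mod 47) since 20·40 = 800 ≡ 1, so λ ≡ 22.
  x = λ² - 46 - 19 = 484 - 65 ≡ 43; y = λ·(46 - 43) - 6 ≡ 13. → (43, 13)
4A: (43, 13) + (19, 23). λ = (23 - 13)/(19 - 43) ≡ 10/23 mod 47. 23⁻¹ ≡ 45 (mod 47) since 23·45 = 1035 ≡ 1, so λ ≡ 27.
  x = λ² - 43 - 19 = 729 - 62 ≡ 9; y = λ·(43 - 9) - 13 ≡ 12. → (9, 12)
4A = (9, 12).
Next 2B:
Repeated addition: build up to 2B.
2B: tangent at (38, 12): λ = (3·38² + 13)/(2·12) ≡ 21/24. 24⁻¹ ≡ 2 (mod 47), so λ ≡ 21·2 ≡ 42.
  x = λ² - 38 - 38 = 1764 - 76 ≡ 43; y = λ·(38 - 43) - 12 ≡ 13. → (43, 13)
2B = (43, 13).
Finally 4A + 2B:
(9, 12) + (43, 13). λ = (13 - 12)/(43 - 9) ≡ 1/34 mod 47. 34⁻¹ ≡ 18 (mod 47), so λ ≡ 18.
  x = λ² - 9 - 43 = 324 - 52 ≡ 37; y = λ·(9 - 37) - 12 ≡ 1. → (37, 1)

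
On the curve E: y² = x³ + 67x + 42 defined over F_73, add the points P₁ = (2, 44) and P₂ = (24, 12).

(28, 27)

(2, 44) + (24, 12). λ = (12 - 44)/(24 - 2) ≡ 41/22 mod 73. 22⁻¹ ≡ 10 (mod 73) since 22·10 = 220 ≡ 1, so λ ≡ 45.
  x = λ² - 2 - 24 = 2025 - 26 ≡ 28; y = λ·(2 - 28) - 44 ≡ 27. → (28, 27)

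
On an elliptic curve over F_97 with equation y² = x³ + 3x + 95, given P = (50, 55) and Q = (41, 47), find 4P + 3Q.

First 4P:
Repeated addition: build up to 4P.
2P: tangent at (50, 55): λ = (3·50² + 3)/(2·55) ≡ 34/13. 13⁻¹ ≡ 15 (mod 97) since 13·15 = 195 ≡ 1, so λ ≡ 34·15 ≡ 25.
  x = λ² - 50 - 50 = 625 - 100 ≡ 40; y = λ·(50 - 40) - 55 ≡ 1. → (40, 1)
3P: (40, 1) + (50, 55). λ = (55 - 1)/(50 - 40) ≡ 54/10 mod 97. 10⁻¹ ≡ 68 (mod 97), so λ ≡ 83.
  x = λ² - 40 - 50 = 6889 - 90 ≡ 9; y = λ·(40 - 9) - 1 ≡ 50. → (9, 50)
4P: (9, 50) + (50, 55). λ = (55 - 50)/(50 - 9) ≡ 5/41 mod 97. 41⁻¹ ≡ 71 (mod 97), so λ ≡ 64.
  x = λ² - 9 - 50 = 4096 - 59 ≡ 60; y = λ·(9 - 60) - 50 ≡ 81. → (60, 81)
4P = (60, 81).
Next 3Q:
Repeated addition: build up to 3Q.
2Q: tangent at (41, 47): λ = (3·41² + 3)/(2·47) ≡ 2/94. 94⁻¹ ≡ 32 (mod 97) since 94·32 = 3008 ≡ 1, so λ ≡ 2·32 ≡ 64.
  x = λ² - 41 - 41 = 4096 - 82 ≡ 37; y = λ·(41 - 37) - 47 ≡ 15. → (37, 15)
3Q: (37, 15) + (41, 47). λ = (47 - 15)/(41 - 37) ≡ 32/4 mod 97. 4⁻¹ ≡ 73 (mod 97) since 4·73 = 292 ≡ 1, so λ ≡ 8.
  x = λ² - 37 - 41 = 64 - 78 ≡ 83; y = λ·(37 - 83) - 15 ≡ 5. → (83, 5)
3Q = (83, 5).
Finally 4P + 3Q:
(60, 81) + (83, 5). λ = (5 - 81)/(83 - 60) ≡ 21/23 mod 97. 23⁻¹ ≡ 38 (mod 97), so λ ≡ 22.
  x = λ² - 60 - 83 = 484 - 143 ≡ 50; y = λ·(60 - 50) - 81 ≡ 42. → (50, 42)

(50, 42)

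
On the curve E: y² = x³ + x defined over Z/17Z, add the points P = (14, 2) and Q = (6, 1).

(1, 6)

(14, 2) + (6, 1). λ = (1 - 2)/(6 - 14) ≡ 16/9 mod 17. 9⁻¹ ≡ 2 (mod 17), so λ ≡ 15.
  x = λ² - 14 - 6 = 225 - 20 ≡ 1; y = λ·(14 - 1) - 2 ≡ 6. → (1, 6)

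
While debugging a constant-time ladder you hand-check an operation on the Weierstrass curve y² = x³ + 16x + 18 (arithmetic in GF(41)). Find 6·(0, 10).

(0, 10)

Write Q = (0, 10).
Repeated addition: build up to 6Q.
2Q: tangent at (0, 10): λ = (3·0² + 16)/(2·10) ≡ 16/20. 20⁻¹ ≡ 39 (mod 41), so λ ≡ 16·39 ≡ 9.
  x = λ² - 0 - 0 = 81 - 0 ≡ 40; y = λ·(0 - 40) - 10 ≡ 40. → (40, 40)
3Q: (40, 40) + (0, 10). λ = (10 - 40)/(0 - 40) ≡ 11/1 mod 41. 1⁻¹ ≡ 1 (mod 41) since 1·1 = 1 ≡ 1, so λ ≡ 11.
  x = λ² - 40 - 0 = 121 - 40 ≡ 40; y = λ·(40 - 40) - 40 ≡ 1. → (40, 1)
4Q: (40, 1) + (0, 10). λ = (10 - 1)/(0 - 40) ≡ 9/1 mod 41. 1⁻¹ ≡ 1 (mod 41), so λ ≡ 9.
  x = λ² - 40 - 0 = 81 - 40 ≡ 0; y = λ·(40 - 0) - 1 ≡ 31. → (0, 31)
5Q: (0, 31) + (0, 10): same x and y₁ ≡ -y₂, so the sum is O.
6Q: O + (0, 10) = (0, 10) (identity).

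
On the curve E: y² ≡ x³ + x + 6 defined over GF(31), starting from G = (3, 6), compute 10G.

(27, 0)

Repeated addition: build up to 10G.
2G: tangent at (3, 6): λ = (3·3² + 1)/(2·6) ≡ 28/12. 12⁻¹ ≡ 13 (mod 31), so λ ≡ 28·13 ≡ 23.
  x = λ² - 3 - 3 = 529 - 6 ≡ 27; y = λ·(3 - 27) - 6 ≡ 0. → (27, 0)
3G: (27, 0) + (3, 6). λ = (6 - 0)/(3 - 27) ≡ 6/7 mod 31. 7⁻¹ ≡ 9 (mod 31), so λ ≡ 23.
  x = λ² - 27 - 3 = 529 - 30 ≡ 3; y = λ·(27 - 3) - 0 ≡ 25. → (3, 25)
4G: (3, 25) + (3, 6): same x and y₁ ≡ -y₂, so the sum is O.
5G: O + (3, 6) = (3, 6) (identity).
6G: tangent at (3, 6): λ = (3·3² + 1)/(2·6) ≡ 28/12. 12⁻¹ ≡ 13 (mod 31) since 12·13 = 156 ≡ 1, so λ ≡ 28·13 ≡ 23.
  x = λ² - 3 - 3 = 529 - 6 ≡ 27; y = λ·(3 - 27) - 6 ≡ 0. → (27, 0)
7G: (27, 0) + (3, 6). λ = (6 - 0)/(3 - 27) ≡ 6/7 mod 31. 7⁻¹ ≡ 9 (mod 31), so λ ≡ 23.
  x = λ² - 27 - 3 = 529 - 30 ≡ 3; y = λ·(27 - 3) - 0 ≡ 25. → (3, 25)
8G: (3, 25) + (3, 6): same x and y₁ ≡ -y₂, so the sum is O.
9G: O + (3, 6) = (3, 6) (identity).
10G: tangent at (3, 6): λ = (3·3² + 1)/(2·6) ≡ 28/12. 12⁻¹ ≡ 13 (mod 31), so λ ≡ 28·13 ≡ 23.
  x = λ² - 3 - 3 = 529 - 6 ≡ 27; y = λ·(3 - 27) - 6 ≡ 0. → (27, 0)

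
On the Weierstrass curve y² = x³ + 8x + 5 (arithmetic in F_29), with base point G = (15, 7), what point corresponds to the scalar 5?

Repeated addition: build up to 5G.
2G: tangent at (15, 7): λ = (3·15² + 8)/(2·7) ≡ 16/14. 14⁻¹ ≡ 27 (mod 29), so λ ≡ 16·27 ≡ 26.
  x = λ² - 15 - 15 = 676 - 30 ≡ 8; y = λ·(15 - 8) - 7 ≡ 1. → (8, 1)
3G: (8, 1) + (15, 7). λ = (7 - 1)/(15 - 8) ≡ 6/7 mod 29. 7⁻¹ ≡ 25 (mod 29), so λ ≡ 5.
  x = λ² - 8 - 15 = 25 - 23 ≡ 2; y = λ·(8 - 2) - 1 ≡ 0. → (2, 0)
4G: (2, 0) + (15, 7). λ = (7 - 0)/(15 - 2) ≡ 7/13 mod 29. 13⁻¹ ≡ 9 (mod 29) since 13·9 = 117 ≡ 1, so λ ≡ 5.
  x = λ² - 2 - 15 = 25 - 17 ≡ 8; y = λ·(2 - 8) - 0 ≡ 28. → (8, 28)
5G: (8, 28) + (15, 7). λ = (7 - 28)/(15 - 8) ≡ 8/7 mod 29. 7⁻¹ ≡ 25 (mod 29), so λ ≡ 26.
  x = λ² - 8 - 15 = 676 - 23 ≡ 15; y = λ·(8 - 15) - 28 ≡ 22. → (15, 22)

(15, 22)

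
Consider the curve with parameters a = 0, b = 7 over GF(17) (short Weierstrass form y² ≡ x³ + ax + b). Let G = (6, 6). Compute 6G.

Double-and-add on 6 = (110)₂. Start with G = (6, 6) for the leading 1-bit.
double: tangent at (6, 6): λ = (3·6² + 0)/(2·6) ≡ 6/12. 12⁻¹ ≡ 10 (mod 17), so λ ≡ 6·10 ≡ 9.
  x = λ² - 6 - 6 = 81 - 12 ≡ 1; y = λ·(6 - 1) - 6 ≡ 5. → (1, 5)
add G: (1, 5) + (6, 6). λ = (6 - 5)/(6 - 1) ≡ 1/5 mod 17. 5⁻¹ ≡ 7 (mod 17), so λ ≡ 7.
  x = λ² - 1 - 6 = 49 - 7 ≡ 8; y = λ·(1 - 8) - 5 ≡ 14. → (8, 14)
double: tangent at (8, 14): λ = (3·8² + 0)/(2·14) ≡ 5/11. 11⁻¹ ≡ 14 (mod 17), so λ ≡ 5·14 ≡ 2.
  x = λ² - 8 - 8 = 4 - 16 ≡ 5; y = λ·(8 - 5) - 14 ≡ 9. → (5, 9)

(5, 9)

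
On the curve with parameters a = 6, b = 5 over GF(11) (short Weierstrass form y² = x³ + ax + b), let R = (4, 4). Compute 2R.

(8, 2)

tangent at (4, 4): λ = (3·4² + 6)/(2·4) ≡ 10/8. 8⁻¹ ≡ 7 (mod 11), so λ ≡ 10·7 ≡ 4.
  x = λ² - 4 - 4 = 16 - 8 ≡ 8; y = λ·(4 - 8) - 4 ≡ 2. → (8, 2)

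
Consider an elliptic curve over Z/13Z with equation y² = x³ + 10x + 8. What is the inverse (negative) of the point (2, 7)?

(2, 6)

-(2, 7) = (2, -7 mod 13) = (2, 6).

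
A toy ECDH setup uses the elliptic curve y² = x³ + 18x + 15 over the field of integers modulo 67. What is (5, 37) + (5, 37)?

tangent at (5, 37): λ = (3·5² + 18)/(2·37) ≡ 26/7. 7⁻¹ ≡ 48 (mod 67) since 7·48 = 336 ≡ 1, so λ ≡ 26·48 ≡ 42.
  x = λ² - 5 - 5 = 1764 - 10 ≡ 12; y = λ·(5 - 12) - 37 ≡ 4. → (12, 4)

(12, 4)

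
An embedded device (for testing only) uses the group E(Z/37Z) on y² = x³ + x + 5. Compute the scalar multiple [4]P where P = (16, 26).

(25, 2)

Double-and-add on 4 = (100)₂. Start with P = (16, 26) for the leading 1-bit.
double: tangent at (16, 26): λ = (3·16² + 1)/(2·26) ≡ 29/15. 15⁻¹ ≡ 5 (mod 37) since 15·5 = 75 ≡ 1, so λ ≡ 29·5 ≡ 34.
  x = λ² - 16 - 16 = 1156 - 32 ≡ 14; y = λ·(16 - 14) - 26 ≡ 5. → (14, 5)
double: tangent at (14, 5): λ = (3·14² + 1)/(2·5) ≡ 34/10. 10⁻¹ ≡ 26 (mod 37), so λ ≡ 34·26 ≡ 33.
  x = λ² - 14 - 14 = 1089 - 28 ≡ 25; y = λ·(14 - 25) - 5 ≡ 2. → (25, 2)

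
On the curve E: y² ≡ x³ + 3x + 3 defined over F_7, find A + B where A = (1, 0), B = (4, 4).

(3, 2)

(1, 0) + (4, 4). λ = (4 - 0)/(4 - 1) ≡ 4/3 mod 7. 3⁻¹ ≡ 5 (mod 7), so λ ≡ 6.
  x = λ² - 1 - 4 = 36 - 5 ≡ 3; y = λ·(1 - 3) - 0 ≡ 2. → (3, 2)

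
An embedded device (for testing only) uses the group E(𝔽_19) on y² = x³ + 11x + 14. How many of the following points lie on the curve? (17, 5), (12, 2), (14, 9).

1

(17, 5): 5² ≡ 6, rhs ≡ 3 → off.
(12, 2): 2² ≡ 4, rhs ≡ 12 → off.
(14, 9): 9² ≡ 5, rhs ≡ 5 → on.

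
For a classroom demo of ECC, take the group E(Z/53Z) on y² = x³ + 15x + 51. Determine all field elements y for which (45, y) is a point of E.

x³ + 15x + 51 = 91851 ≡ 2 (mod 53).
2 is a non-residue mod 53; no y exists.

none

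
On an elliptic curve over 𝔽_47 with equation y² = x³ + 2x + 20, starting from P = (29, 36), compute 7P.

(13, 9)

Repeated addition: build up to 7P.
2P: tangent at (29, 36): λ = (3·29² + 2)/(2·36) ≡ 34/25. 25⁻¹ ≡ 32 (mod 47) since 25·32 = 800 ≡ 1, so λ ≡ 34·32 ≡ 7.
  x = λ² - 29 - 29 = 49 - 58 ≡ 38; y = λ·(29 - 38) - 36 ≡ 42. → (38, 42)
3P: (38, 42) + (29, 36). λ = (36 - 42)/(29 - 38) ≡ 41/38 mod 47. 38⁻¹ ≡ 26 (mod 47) since 38·26 = 988 ≡ 1, so λ ≡ 32.
  x = λ² - 38 - 29 = 1024 - 67 ≡ 17; y = λ·(38 - 17) - 42 ≡ 19. → (17, 19)
4P: (17, 19) + (29, 36). λ = (36 - 19)/(29 - 17) ≡ 17/12 mod 47. 12⁻¹ ≡ 4 (mod 47), so λ ≡ 21.
  x = λ² - 17 - 29 = 441 - 46 ≡ 19; y = λ·(17 - 19) - 19 ≡ 33. → (19, 33)
5P: (19, 33) + (29, 36). λ = (36 - 33)/(29 - 19) ≡ 3/10 mod 47. 10⁻¹ ≡ 33 (mod 47), so λ ≡ 5.
  x = λ² - 19 - 29 = 25 - 48 ≡ 24; y = λ·(19 - 24) - 33 ≡ 36. → (24, 36)
6P: (24, 36) + (29, 36). λ = (36 - 36)/(29 - 24) ≡ 0/5 mod 47. 5⁻¹ ≡ 19 (mod 47), so λ ≡ 0.
  x = λ² - 24 - 29 = 0 - 53 ≡ 41; y = λ·(24 - 41) - 36 ≡ 11. → (41, 11)
7P: (41, 11) + (29, 36). λ = (36 - 11)/(29 - 41) ≡ 25/35 mod 47. 35⁻¹ ≡ 43 (mod 47) since 35·43 = 1505 ≡ 1, so λ ≡ 41.
  x = λ² - 41 - 29 = 1681 - 70 ≡ 13; y = λ·(41 - 13) - 11 ≡ 9. → (13, 9)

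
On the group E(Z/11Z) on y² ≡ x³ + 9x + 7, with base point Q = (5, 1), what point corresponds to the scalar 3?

Repeated addition: build up to 3Q.
2Q: tangent at (5, 1): λ = (3·5² + 9)/(2·1) ≡ 7/2. 2⁻¹ ≡ 6 (mod 11) since 2·6 = 12 ≡ 1, so λ ≡ 7·6 ≡ 9.
  x = λ² - 5 - 5 = 81 - 10 ≡ 5; y = λ·(5 - 5) - 1 ≡ 10. → (5, 10)
3Q: (5, 10) + (5, 1): same x and y₁ ≡ -y₂, so the sum is ∞.

O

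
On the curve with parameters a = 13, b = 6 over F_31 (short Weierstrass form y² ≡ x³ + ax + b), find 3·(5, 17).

(17, 26)

Write Q = (5, 17).
Repeated addition: build up to 3Q.
2Q: tangent at (5, 17): λ = (3·5² + 13)/(2·17) ≡ 26/3. 3⁻¹ ≡ 21 (mod 31), so λ ≡ 26·21 ≡ 19.
  x = λ² - 5 - 5 = 361 - 10 ≡ 10; y = λ·(5 - 10) - 17 ≡ 12. → (10, 12)
3Q: (10, 12) + (5, 17). λ = (17 - 12)/(5 - 10) ≡ 5/26 mod 31. 26⁻¹ ≡ 6 (mod 31) since 26·6 = 156 ≡ 1, so λ ≡ 30.
  x = λ² - 10 - 5 = 900 - 15 ≡ 17; y = λ·(10 - 17) - 12 ≡ 26. → (17, 26)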